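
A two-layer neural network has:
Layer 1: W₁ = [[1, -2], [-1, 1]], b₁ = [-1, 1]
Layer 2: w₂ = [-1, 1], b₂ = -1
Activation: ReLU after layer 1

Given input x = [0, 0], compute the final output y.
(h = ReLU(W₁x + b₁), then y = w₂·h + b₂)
y = 0

Layer 1 pre-activation: z₁ = [-1, 1]
After ReLU: h = [0, 1]
Layer 2 output: y = -1×0 + 1×1 + -1 = 0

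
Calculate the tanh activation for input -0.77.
-0.6469

tanh(-0.77) = (e^(-0.77) - e^(0.77))/(e^(-0.77) + e^(0.77)) = -0.6469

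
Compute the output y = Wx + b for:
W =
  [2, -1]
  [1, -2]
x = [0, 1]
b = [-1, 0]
y = [-2, -2]

Wx = [2×0 + -1×1, 1×0 + -2×1]
   = [-1, -2]
y = Wx + b = [-1 + -1, -2 + 0] = [-2, -2]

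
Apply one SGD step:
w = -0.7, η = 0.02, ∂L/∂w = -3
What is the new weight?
w_new = -0.64

w_new = w - η·∂L/∂w = -0.7 - 0.02×(-3) = -0.7 - (-0.06) = -0.64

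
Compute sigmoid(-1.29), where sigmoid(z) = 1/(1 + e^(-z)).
0.2159

sigmoid(-1.29) = 1/(1 + e^(1.29)) = 1/(1 + 3.633) = 0.2159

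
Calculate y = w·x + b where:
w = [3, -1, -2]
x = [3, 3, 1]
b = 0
y = 4

y = (3)(3) + (-1)(3) + (-2)(1) + 0 = 4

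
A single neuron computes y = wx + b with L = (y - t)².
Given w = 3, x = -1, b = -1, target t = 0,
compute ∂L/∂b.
∂L/∂b = -8

y = wx + b = (3)(-1) + -1 = -4
∂L/∂y = 2(y - t) = 2(-4 - 0) = -8
∂y/∂b = 1
∂L/∂b = ∂L/∂y · ∂y/∂b = -8 × 1 = -8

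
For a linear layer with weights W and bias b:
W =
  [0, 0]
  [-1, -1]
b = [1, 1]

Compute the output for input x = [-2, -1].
y = [1, 4]

Wx = [0×-2 + 0×-1, -1×-2 + -1×-1]
   = [0, 3]
y = Wx + b = [0 + 1, 3 + 1] = [1, 4]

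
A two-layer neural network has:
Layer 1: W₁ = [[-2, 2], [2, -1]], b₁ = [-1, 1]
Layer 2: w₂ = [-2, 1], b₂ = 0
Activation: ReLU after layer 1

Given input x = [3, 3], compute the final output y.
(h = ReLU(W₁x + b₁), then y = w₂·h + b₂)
y = 4

Layer 1 pre-activation: z₁ = [-1, 4]
After ReLU: h = [0, 4]
Layer 2 output: y = -2×0 + 1×4 + 0 = 4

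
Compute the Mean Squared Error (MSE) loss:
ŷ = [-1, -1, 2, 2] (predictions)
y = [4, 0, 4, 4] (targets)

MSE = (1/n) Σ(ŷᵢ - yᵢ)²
MSE = 8.5

MSE = (1/4)((-1-4)² + (-1-0)² + (2-4)² + (2-4)²) = (1/4)(25 + 1 + 4 + 4) = 8.5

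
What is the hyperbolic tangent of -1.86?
-0.9527

tanh(-1.86) = (e^(-1.86) - e^(1.86))/(e^(-1.86) + e^(1.86)) = -0.9527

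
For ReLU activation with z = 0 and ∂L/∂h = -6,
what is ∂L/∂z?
∂L/∂z = 0

h = ReLU(0) = 0
At z = 0: ∂h/∂z = 0 (by convention)
∂L/∂z = ∂L/∂h · ∂h/∂z = -6 × 0 = 0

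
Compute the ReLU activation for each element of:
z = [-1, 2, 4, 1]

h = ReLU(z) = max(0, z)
h = [0, 2, 4, 1]

ReLU applied element-wise: max(0,-1)=0, max(0,2)=2, max(0,4)=4, max(0,1)=1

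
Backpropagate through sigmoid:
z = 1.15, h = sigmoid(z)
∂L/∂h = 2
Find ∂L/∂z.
∂L/∂z = 0.3653

σ(1.15) = 0.7595
σ'(1.15) = σ(1.15)(1 - σ(1.15)) = 0.7595 × 0.2405 = 0.1827
∂L/∂z = ∂L/∂h · σ'(z) = 2 × 0.1827 = 0.3653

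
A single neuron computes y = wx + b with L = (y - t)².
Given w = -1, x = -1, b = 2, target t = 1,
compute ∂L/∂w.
∂L/∂w = -4

y = wx + b = (-1)(-1) + 2 = 3
∂L/∂y = 2(y - t) = 2(3 - 1) = 4
∂y/∂w = x = -1
∂L/∂w = ∂L/∂y · ∂y/∂w = 4 × -1 = -4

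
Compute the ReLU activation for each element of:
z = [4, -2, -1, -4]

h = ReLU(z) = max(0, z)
h = [4, 0, 0, 0]

ReLU applied element-wise: max(0,4)=4, max(0,-2)=0, max(0,-1)=0, max(0,-4)=0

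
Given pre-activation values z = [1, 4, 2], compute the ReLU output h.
h = [1, 4, 2]

ReLU applied element-wise: max(0,1)=1, max(0,4)=4, max(0,2)=2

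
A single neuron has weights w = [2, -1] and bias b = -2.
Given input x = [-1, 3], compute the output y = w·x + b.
y = -7

y = (2)(-1) + (-1)(3) + -2 = -7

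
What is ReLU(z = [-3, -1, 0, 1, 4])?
h = [0, 0, 0, 1, 4]

ReLU applied element-wise: max(0,-3)=0, max(0,-1)=0, max(0,0)=0, max(0,1)=1, max(0,4)=4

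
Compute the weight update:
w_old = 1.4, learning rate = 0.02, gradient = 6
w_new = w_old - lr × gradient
w_new = 1.28

w_new = w - η·∂L/∂w = 1.4 - 0.02×(6) = 1.4 - (0.12) = 1.28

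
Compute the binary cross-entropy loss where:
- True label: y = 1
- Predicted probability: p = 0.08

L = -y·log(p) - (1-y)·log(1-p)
L = 2.526

L = -1·log(0.08) - 0·log(0.92) = -log(0.08) = 2.526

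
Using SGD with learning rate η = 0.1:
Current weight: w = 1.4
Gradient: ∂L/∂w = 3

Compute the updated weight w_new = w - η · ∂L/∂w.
w_new = 1.1

w_new = w - η·∂L/∂w = 1.4 - 0.1×(3) = 1.4 - (0.3) = 1.1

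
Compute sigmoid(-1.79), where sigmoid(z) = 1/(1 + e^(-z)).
0.1431

sigmoid(-1.79) = 1/(1 + e^(1.79)) = 1/(1 + 5.989) = 0.1431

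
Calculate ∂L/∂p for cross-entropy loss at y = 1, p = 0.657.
∂L/∂p = -1.522

∂L/∂p = -y/p + (1-y)/(1-p) = -1/0.657 + 0 = -1.522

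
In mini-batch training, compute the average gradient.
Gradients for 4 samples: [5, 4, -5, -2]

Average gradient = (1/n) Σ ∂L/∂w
Average gradient = 0.5

Average = (1/4)(5 + 4 + -5 + -2) = 2/4 = 0.5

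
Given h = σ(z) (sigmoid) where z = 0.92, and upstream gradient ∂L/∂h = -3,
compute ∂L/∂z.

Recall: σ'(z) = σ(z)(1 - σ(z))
∂L/∂z = -0.6113

σ(0.92) = 0.715
σ'(0.92) = σ(0.92)(1 - σ(0.92)) = 0.715 × 0.285 = 0.2038
∂L/∂z = ∂L/∂h · σ'(z) = -3 × 0.2038 = -0.6113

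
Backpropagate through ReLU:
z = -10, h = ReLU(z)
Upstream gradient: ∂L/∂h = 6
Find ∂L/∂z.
∂L/∂z = 0

h = ReLU(-10) = 0
Since z < 0: ∂h/∂z = 0
∂L/∂z = ∂L/∂h · ∂h/∂z = 6 × 0 = 0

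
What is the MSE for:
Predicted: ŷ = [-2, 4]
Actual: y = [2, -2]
MSE = 26

MSE = (1/2)((-2-2)² + (4--2)²) = (1/2)(16 + 36) = 26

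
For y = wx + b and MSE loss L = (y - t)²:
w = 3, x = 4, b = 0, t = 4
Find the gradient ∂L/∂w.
∂L/∂w = 64

y = wx + b = (3)(4) + 0 = 12
∂L/∂y = 2(y - t) = 2(12 - 4) = 16
∂y/∂w = x = 4
∂L/∂w = ∂L/∂y · ∂y/∂w = 16 × 4 = 64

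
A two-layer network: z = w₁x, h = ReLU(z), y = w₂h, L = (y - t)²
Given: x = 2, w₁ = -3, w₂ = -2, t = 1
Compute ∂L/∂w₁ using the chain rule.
∂L/∂w₁ = 0

Forward pass:
z = w₁x = -3×2 = -6
h = ReLU(-6) = 0
y = w₂h = -2×0 = 0

Backward pass:
∂L/∂y = 2(y - t) = 2(0 - 1) = -2
∂y/∂h = w₂ = -2
∂h/∂z = 0 (ReLU derivative)
∂z/∂w₁ = x = 2

∂L/∂w₁ = -2 × -2 × 0 × 2 = 0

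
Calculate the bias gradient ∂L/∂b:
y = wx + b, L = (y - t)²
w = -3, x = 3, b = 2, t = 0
∂L/∂b = -14

y = wx + b = (-3)(3) + 2 = -7
∂L/∂y = 2(y - t) = 2(-7 - 0) = -14
∂y/∂b = 1
∂L/∂b = ∂L/∂y · ∂y/∂b = -14 × 1 = -14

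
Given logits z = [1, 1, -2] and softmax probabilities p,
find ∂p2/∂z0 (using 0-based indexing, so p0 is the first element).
∂p2/∂z0 = -0.01185

p = softmax(z) = [0.4879, 0.4879, 0.02429]
p2 = 0.02429, p0 = 0.4879

∂p2/∂z0 = -p2 × p0 = -0.02429 × 0.4879 = -0.01185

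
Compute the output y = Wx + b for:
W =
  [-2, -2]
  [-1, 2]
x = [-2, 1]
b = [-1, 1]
y = [1, 5]

Wx = [-2×-2 + -2×1, -1×-2 + 2×1]
   = [2, 4]
y = Wx + b = [2 + -1, 4 + 1] = [1, 5]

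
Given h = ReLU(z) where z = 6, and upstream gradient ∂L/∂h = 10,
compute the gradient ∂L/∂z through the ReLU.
∂L/∂z = 10

h = ReLU(6) = 6
Since z > 0: ∂h/∂z = 1
∂L/∂z = ∂L/∂h · ∂h/∂z = 10 × 1 = 10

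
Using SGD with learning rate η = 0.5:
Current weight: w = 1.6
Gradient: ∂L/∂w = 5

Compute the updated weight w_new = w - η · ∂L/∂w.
w_new = -0.9

w_new = w - η·∂L/∂w = 1.6 - 0.5×(5) = 1.6 - (2.5) = -0.9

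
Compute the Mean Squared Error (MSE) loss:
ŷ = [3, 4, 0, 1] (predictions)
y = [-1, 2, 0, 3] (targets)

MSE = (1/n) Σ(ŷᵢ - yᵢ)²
MSE = 6

MSE = (1/4)((3--1)² + (4-2)² + (0-0)² + (1-3)²) = (1/4)(16 + 4 + 0 + 4) = 6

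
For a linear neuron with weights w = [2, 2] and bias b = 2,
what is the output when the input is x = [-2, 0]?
y = -2

y = (2)(-2) + (2)(0) + 2 = -2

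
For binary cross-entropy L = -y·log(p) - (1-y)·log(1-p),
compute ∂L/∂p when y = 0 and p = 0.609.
∂L/∂p = 2.558

∂L/∂p = -y/p + (1-y)/(1-p) = 0 + 1/0.391 = 2.558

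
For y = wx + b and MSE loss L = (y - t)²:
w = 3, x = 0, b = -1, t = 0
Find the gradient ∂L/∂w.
∂L/∂w = 0

y = wx + b = (3)(0) + -1 = -1
∂L/∂y = 2(y - t) = 2(-1 - 0) = -2
∂y/∂w = x = 0
∂L/∂w = ∂L/∂y · ∂y/∂w = -2 × 0 = 0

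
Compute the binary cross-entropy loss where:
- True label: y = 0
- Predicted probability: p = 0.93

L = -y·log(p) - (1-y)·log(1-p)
L = 2.659

L = -0·log(0.93) - 1·log(0.07) = -log(0.07) = 2.659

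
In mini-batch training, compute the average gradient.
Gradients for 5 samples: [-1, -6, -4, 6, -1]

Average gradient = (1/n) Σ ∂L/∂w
Average gradient = -1.2

Average = (1/5)(-1 + -6 + -4 + 6 + -1) = -6/5 = -1.2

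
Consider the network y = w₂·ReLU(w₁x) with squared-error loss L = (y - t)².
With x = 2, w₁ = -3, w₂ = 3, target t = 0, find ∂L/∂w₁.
∂L/∂w₁ = 0

Forward pass:
z = w₁x = -3×2 = -6
h = ReLU(-6) = 0
y = w₂h = 3×0 = 0

Backward pass:
∂L/∂y = 2(y - t) = 2(0 - 0) = 0
∂y/∂h = w₂ = 3
∂h/∂z = 0 (ReLU derivative)
∂z/∂w₁ = x = 2

∂L/∂w₁ = 0 × 3 × 0 × 2 = 0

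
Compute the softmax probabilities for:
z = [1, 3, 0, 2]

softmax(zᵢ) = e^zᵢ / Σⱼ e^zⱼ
p = [0.0871, 0.6439, 0.0321, 0.2369]

exp(z) = [2.718, 20.09, 1, 7.389]
Sum = 31.19
p = [0.0871, 0.6439, 0.0321, 0.2369]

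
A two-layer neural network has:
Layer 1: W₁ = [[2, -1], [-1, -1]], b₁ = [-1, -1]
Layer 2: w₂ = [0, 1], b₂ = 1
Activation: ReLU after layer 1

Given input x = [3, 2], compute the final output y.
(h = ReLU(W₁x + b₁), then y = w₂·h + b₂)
y = 1

Layer 1 pre-activation: z₁ = [3, -6]
After ReLU: h = [3, 0]
Layer 2 output: y = 0×3 + 1×0 + 1 = 1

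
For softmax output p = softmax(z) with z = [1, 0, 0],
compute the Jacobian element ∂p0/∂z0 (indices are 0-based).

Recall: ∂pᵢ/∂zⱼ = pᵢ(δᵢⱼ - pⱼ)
∂p0/∂z0 = 0.2442

p = softmax(z) = [0.5761, 0.2119, 0.2119]
p0 = 0.5761

∂p0/∂z0 = p0(1 - p0) = 0.5761 × (1 - 0.5761) = 0.2442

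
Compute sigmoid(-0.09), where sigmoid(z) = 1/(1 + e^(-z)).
0.4775

sigmoid(-0.09) = 1/(1 + e^(0.09)) = 1/(1 + 1.094) = 0.4775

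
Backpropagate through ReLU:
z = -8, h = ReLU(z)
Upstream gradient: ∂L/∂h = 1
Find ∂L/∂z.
∂L/∂z = 0

h = ReLU(-8) = 0
Since z < 0: ∂h/∂z = 0
∂L/∂z = ∂L/∂h · ∂h/∂z = 1 × 0 = 0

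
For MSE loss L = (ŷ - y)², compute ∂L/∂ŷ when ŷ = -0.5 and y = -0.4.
∂L/∂ŷ = -0.2

∂L/∂ŷ = 2(ŷ - y) = 2(-0.5 - -0.4) = 2(-0.1) = -0.2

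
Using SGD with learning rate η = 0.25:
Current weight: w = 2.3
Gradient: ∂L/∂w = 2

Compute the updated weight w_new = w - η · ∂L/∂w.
w_new = 1.8

w_new = w - η·∂L/∂w = 2.3 - 0.25×(2) = 2.3 - (0.5) = 1.8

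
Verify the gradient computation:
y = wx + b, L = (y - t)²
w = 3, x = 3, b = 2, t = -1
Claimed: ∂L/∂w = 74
Incorrect

y = (3)(3) + 2 = 11
∂L/∂y = 2(y - t) = 2(11 - -1) = 24
∂y/∂w = x = 3
∂L/∂w = 24 × 3 = 72

Claimed value: 74
Incorrect: The correct gradient is 72.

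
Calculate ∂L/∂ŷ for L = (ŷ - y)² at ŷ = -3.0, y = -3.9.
∂L/∂ŷ = 1.8

∂L/∂ŷ = 2(ŷ - y) = 2(-3.0 - -3.9) = 2(0.9) = 1.8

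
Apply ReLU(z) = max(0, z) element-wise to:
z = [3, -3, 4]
h = [3, 0, 4]

ReLU applied element-wise: max(0,3)=3, max(0,-3)=0, max(0,4)=4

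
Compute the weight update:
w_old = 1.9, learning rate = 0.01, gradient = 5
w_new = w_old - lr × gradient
w_new = 1.85

w_new = w - η·∂L/∂w = 1.9 - 0.01×(5) = 1.9 - (0.05) = 1.85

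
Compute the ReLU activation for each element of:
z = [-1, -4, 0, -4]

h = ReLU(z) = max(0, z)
h = [0, 0, 0, 0]

ReLU applied element-wise: max(0,-1)=0, max(0,-4)=0, max(0,0)=0, max(0,-4)=0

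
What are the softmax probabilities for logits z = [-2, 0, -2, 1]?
p = [0.0339, 0.2507, 0.0339, 0.6815]

exp(z) = [0.1353, 1, 0.1353, 2.718]
Sum = 3.989
p = [0.0339, 0.2507, 0.0339, 0.6815]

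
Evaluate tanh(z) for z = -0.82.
-0.6751

tanh(-0.82) = (e^(-0.82) - e^(0.82))/(e^(-0.82) + e^(0.82)) = -0.6751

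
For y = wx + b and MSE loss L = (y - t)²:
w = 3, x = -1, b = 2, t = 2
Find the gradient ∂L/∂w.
∂L/∂w = 6

y = wx + b = (3)(-1) + 2 = -1
∂L/∂y = 2(y - t) = 2(-1 - 2) = -6
∂y/∂w = x = -1
∂L/∂w = ∂L/∂y · ∂y/∂w = -6 × -1 = 6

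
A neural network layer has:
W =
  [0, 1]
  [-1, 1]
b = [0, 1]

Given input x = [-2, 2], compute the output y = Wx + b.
y = [2, 5]

Wx = [0×-2 + 1×2, -1×-2 + 1×2]
   = [2, 4]
y = Wx + b = [2 + 0, 4 + 1] = [2, 5]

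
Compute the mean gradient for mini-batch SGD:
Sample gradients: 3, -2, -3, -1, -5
Average gradient = -1.6

Average = (1/5)(3 + -2 + -3 + -1 + -5) = -8/5 = -1.6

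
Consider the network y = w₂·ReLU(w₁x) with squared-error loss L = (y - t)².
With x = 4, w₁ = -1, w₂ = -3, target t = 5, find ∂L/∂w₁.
∂L/∂w₁ = 0

Forward pass:
z = w₁x = -1×4 = -4
h = ReLU(-4) = 0
y = w₂h = -3×0 = 0

Backward pass:
∂L/∂y = 2(y - t) = 2(0 - 5) = -10
∂y/∂h = w₂ = -3
∂h/∂z = 0 (ReLU derivative)
∂z/∂w₁ = x = 4

∂L/∂w₁ = -10 × -3 × 0 × 4 = 0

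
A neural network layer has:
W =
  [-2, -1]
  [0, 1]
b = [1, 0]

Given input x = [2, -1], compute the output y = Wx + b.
y = [-2, -1]

Wx = [-2×2 + -1×-1, 0×2 + 1×-1]
   = [-3, -1]
y = Wx + b = [-3 + 1, -1 + 0] = [-2, -1]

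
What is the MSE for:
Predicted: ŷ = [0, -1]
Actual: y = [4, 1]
MSE = 10

MSE = (1/2)((0-4)² + (-1-1)²) = (1/2)(16 + 4) = 10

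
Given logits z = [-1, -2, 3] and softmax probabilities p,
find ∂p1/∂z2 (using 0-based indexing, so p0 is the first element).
∂p1/∂z2 = -0.006413

p = softmax(z) = [0.01787, 0.006573, 0.9756]
p1 = 0.006573, p2 = 0.9756

∂p1/∂z2 = -p1 × p2 = -0.006573 × 0.9756 = -0.006413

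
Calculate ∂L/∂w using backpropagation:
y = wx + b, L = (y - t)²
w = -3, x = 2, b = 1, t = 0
∂L/∂w = -20

y = wx + b = (-3)(2) + 1 = -5
∂L/∂y = 2(y - t) = 2(-5 - 0) = -10
∂y/∂w = x = 2
∂L/∂w = ∂L/∂y · ∂y/∂w = -10 × 2 = -20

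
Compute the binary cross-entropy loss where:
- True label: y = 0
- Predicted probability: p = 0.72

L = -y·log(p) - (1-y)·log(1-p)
L = 1.273

L = -0·log(0.72) - 1·log(0.28) = -log(0.28) = 1.273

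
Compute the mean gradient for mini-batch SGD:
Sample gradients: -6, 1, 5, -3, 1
Average gradient = -0.4

Average = (1/5)(-6 + 1 + 5 + -3 + 1) = -2/5 = -0.4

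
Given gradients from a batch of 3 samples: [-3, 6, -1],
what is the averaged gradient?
Average gradient = 0.6667

Average = (1/3)(-3 + 6 + -1) = 2/3 = 0.6667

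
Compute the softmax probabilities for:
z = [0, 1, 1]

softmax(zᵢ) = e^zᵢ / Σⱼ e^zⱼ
p = [0.1554, 0.4223, 0.4223]

exp(z) = [1, 2.718, 2.718]
Sum = 6.437
p = [0.1554, 0.4223, 0.4223]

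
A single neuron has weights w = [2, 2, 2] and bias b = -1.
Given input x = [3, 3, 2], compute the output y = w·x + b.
y = 15

y = (2)(3) + (2)(3) + (2)(2) + -1 = 15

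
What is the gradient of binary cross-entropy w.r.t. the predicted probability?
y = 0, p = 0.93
∂L/∂p = 14.29

∂L/∂p = -y/p + (1-y)/(1-p) = 0 + 1/0.07 = 14.29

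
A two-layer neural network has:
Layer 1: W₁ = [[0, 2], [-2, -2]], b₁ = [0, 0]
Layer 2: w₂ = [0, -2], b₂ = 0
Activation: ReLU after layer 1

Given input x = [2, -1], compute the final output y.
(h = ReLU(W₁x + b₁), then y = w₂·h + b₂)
y = 0

Layer 1 pre-activation: z₁ = [-2, -2]
After ReLU: h = [0, 0]
Layer 2 output: y = 0×0 + -2×0 + 0 = 0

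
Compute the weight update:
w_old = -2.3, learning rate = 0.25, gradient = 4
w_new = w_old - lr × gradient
w_new = -3.3

w_new = w - η·∂L/∂w = -2.3 - 0.25×(4) = -2.3 - (1) = -3.3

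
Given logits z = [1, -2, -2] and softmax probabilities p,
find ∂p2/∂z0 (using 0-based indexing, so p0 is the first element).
∂p2/∂z0 = -0.04118

p = softmax(z) = [0.9094, 0.04528, 0.04528]
p2 = 0.04528, p0 = 0.9094

∂p2/∂z0 = -p2 × p0 = -0.04528 × 0.9094 = -0.04118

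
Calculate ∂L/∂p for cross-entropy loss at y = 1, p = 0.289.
∂L/∂p = -3.46

∂L/∂p = -y/p + (1-y)/(1-p) = -1/0.289 + 0 = -3.46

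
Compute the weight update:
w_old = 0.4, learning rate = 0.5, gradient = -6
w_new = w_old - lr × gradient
w_new = 3.4

w_new = w - η·∂L/∂w = 0.4 - 0.5×(-6) = 0.4 - (-3) = 3.4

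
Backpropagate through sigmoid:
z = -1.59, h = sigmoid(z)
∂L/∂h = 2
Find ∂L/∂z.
∂L/∂z = 0.2814

σ(-1.59) = 0.1694
σ'(-1.59) = σ(-1.59)(1 - σ(-1.59)) = 0.1694 × 0.8306 = 0.1407
∂L/∂z = ∂L/∂h · σ'(z) = 2 × 0.1407 = 0.2814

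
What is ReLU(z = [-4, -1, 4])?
h = [0, 0, 4]

ReLU applied element-wise: max(0,-4)=0, max(0,-1)=0, max(0,4)=4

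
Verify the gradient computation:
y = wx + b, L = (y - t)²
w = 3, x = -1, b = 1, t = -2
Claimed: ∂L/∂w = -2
Incorrect

y = (3)(-1) + 1 = -2
∂L/∂y = 2(y - t) = 2(-2 - -2) = 0
∂y/∂w = x = -1
∂L/∂w = 0 × -1 = 0

Claimed value: -2
Incorrect: The correct gradient is 0.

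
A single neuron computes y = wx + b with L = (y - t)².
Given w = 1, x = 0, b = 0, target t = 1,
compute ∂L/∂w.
∂L/∂w = 0

y = wx + b = (1)(0) + 0 = 0
∂L/∂y = 2(y - t) = 2(0 - 1) = -2
∂y/∂w = x = 0
∂L/∂w = ∂L/∂y · ∂y/∂w = -2 × 0 = 0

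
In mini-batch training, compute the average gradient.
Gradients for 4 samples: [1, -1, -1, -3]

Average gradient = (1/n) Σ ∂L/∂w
Average gradient = -1

Average = (1/4)(1 + -1 + -1 + -3) = -4/4 = -1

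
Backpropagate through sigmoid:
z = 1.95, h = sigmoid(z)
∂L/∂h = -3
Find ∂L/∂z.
∂L/∂z = -0.3271

σ(1.95) = 0.8754
σ'(1.95) = σ(1.95)(1 - σ(1.95)) = 0.8754 × 0.1246 = 0.109
∂L/∂z = ∂L/∂h · σ'(z) = -3 × 0.109 = -0.3271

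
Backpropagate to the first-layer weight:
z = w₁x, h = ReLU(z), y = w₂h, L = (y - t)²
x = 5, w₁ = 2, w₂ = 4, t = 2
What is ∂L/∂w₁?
∂L/∂w₁ = 1520

Forward pass:
z = w₁x = 2×5 = 10
h = ReLU(10) = 10
y = w₂h = 4×10 = 40

Backward pass:
∂L/∂y = 2(y - t) = 2(40 - 2) = 76
∂y/∂h = w₂ = 4
∂h/∂z = 1 (ReLU derivative)
∂z/∂w₁ = x = 5

∂L/∂w₁ = 76 × 4 × 1 × 5 = 1520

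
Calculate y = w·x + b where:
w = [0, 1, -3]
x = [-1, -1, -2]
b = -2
y = 3

y = (0)(-1) + (1)(-1) + (-3)(-2) + -2 = 3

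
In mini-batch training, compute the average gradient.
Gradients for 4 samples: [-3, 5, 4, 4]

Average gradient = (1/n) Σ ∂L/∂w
Average gradient = 2.5

Average = (1/4)(-3 + 5 + 4 + 4) = 10/4 = 2.5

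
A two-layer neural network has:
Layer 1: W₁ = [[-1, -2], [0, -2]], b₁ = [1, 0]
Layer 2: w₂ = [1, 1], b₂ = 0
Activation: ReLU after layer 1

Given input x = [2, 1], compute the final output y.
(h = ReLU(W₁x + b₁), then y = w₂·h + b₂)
y = 0

Layer 1 pre-activation: z₁ = [-3, -2]
After ReLU: h = [0, 0]
Layer 2 output: y = 1×0 + 1×0 + 0 = 0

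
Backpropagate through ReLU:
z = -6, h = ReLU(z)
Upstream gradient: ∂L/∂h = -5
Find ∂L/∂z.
∂L/∂z = 0

h = ReLU(-6) = 0
Since z < 0: ∂h/∂z = 0
∂L/∂z = ∂L/∂h · ∂h/∂z = -5 × 0 = 0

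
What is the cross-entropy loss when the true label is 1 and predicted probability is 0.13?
L = 2.04

L = -1·log(0.13) - 0·log(0.87) = -log(0.13) = 2.04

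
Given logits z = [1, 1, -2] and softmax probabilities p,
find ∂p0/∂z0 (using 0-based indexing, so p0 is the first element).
∂p0/∂z0 = 0.2499

p = softmax(z) = [0.4879, 0.4879, 0.02429]
p0 = 0.4879

∂p0/∂z0 = p0(1 - p0) = 0.4879 × (1 - 0.4879) = 0.2499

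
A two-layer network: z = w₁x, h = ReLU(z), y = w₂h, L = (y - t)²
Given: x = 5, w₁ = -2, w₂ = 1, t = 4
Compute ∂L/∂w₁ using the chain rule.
∂L/∂w₁ = 0

Forward pass:
z = w₁x = -2×5 = -10
h = ReLU(-10) = 0
y = w₂h = 1×0 = 0

Backward pass:
∂L/∂y = 2(y - t) = 2(0 - 4) = -8
∂y/∂h = w₂ = 1
∂h/∂z = 0 (ReLU derivative)
∂z/∂w₁ = x = 5

∂L/∂w₁ = -8 × 1 × 0 × 5 = 0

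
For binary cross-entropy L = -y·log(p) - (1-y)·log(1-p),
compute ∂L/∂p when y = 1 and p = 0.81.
∂L/∂p = -1.235

∂L/∂p = -y/p + (1-y)/(1-p) = -1/0.81 + 0 = -1.235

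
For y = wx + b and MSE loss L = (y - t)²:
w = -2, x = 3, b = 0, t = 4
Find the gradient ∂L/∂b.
∂L/∂b = -20

y = wx + b = (-2)(3) + 0 = -6
∂L/∂y = 2(y - t) = 2(-6 - 4) = -20
∂y/∂b = 1
∂L/∂b = ∂L/∂y · ∂y/∂b = -20 × 1 = -20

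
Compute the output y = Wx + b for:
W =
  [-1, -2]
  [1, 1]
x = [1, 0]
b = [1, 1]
y = [0, 2]

Wx = [-1×1 + -2×0, 1×1 + 1×0]
   = [-1, 1]
y = Wx + b = [-1 + 1, 1 + 1] = [0, 2]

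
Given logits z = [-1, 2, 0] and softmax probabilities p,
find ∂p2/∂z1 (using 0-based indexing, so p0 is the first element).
∂p2/∂z1 = -0.09636

p = softmax(z) = [0.04201, 0.8438, 0.1142]
p2 = 0.1142, p1 = 0.8438

∂p2/∂z1 = -p2 × p1 = -0.1142 × 0.8438 = -0.09636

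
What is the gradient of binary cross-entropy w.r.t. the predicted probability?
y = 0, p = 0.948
∂L/∂p = 19.23

∂L/∂p = -y/p + (1-y)/(1-p) = 0 + 1/0.052 = 19.23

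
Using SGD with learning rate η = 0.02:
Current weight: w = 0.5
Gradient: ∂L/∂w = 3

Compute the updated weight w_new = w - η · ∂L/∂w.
w_new = 0.44

w_new = w - η·∂L/∂w = 0.5 - 0.02×(3) = 0.5 - (0.06) = 0.44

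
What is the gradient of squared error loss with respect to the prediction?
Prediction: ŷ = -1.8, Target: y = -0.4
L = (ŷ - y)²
∂L/∂ŷ = -2.8

∂L/∂ŷ = 2(ŷ - y) = 2(-1.8 - -0.4) = 2(-1.4) = -2.8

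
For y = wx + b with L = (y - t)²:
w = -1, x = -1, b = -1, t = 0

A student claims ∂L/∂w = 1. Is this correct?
Incorrect

y = (-1)(-1) + -1 = 0
∂L/∂y = 2(y - t) = 2(0 - 0) = 0
∂y/∂w = x = -1
∂L/∂w = 0 × -1 = 0

Claimed value: 1
Incorrect: The correct gradient is 0.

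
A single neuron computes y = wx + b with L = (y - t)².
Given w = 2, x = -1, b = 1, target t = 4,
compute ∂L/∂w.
∂L/∂w = 10

y = wx + b = (2)(-1) + 1 = -1
∂L/∂y = 2(y - t) = 2(-1 - 4) = -10
∂y/∂w = x = -1
∂L/∂w = ∂L/∂y · ∂y/∂w = -10 × -1 = 10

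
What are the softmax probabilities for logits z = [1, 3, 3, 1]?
p = [0.0596, 0.4404, 0.4404, 0.0596]

exp(z) = [2.718, 20.09, 20.09, 2.718]
Sum = 45.61
p = [0.0596, 0.4404, 0.4404, 0.0596]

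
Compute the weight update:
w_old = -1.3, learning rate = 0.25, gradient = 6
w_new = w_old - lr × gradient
w_new = -2.8

w_new = w - η·∂L/∂w = -1.3 - 0.25×(6) = -1.3 - (1.5) = -2.8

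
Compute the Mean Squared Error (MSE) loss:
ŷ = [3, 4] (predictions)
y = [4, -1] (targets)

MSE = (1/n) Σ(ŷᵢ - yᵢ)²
MSE = 13

MSE = (1/2)((3-4)² + (4--1)²) = (1/2)(1 + 25) = 13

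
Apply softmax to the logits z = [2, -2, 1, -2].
p = [0.712, 0.013, 0.2619, 0.013]

exp(z) = [7.389, 0.1353, 2.718, 0.1353]
Sum = 10.38
p = [0.712, 0.013, 0.2619, 0.013]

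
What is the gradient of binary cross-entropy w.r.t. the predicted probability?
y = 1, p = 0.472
∂L/∂p = -2.119

∂L/∂p = -y/p + (1-y)/(1-p) = -1/0.472 + 0 = -2.119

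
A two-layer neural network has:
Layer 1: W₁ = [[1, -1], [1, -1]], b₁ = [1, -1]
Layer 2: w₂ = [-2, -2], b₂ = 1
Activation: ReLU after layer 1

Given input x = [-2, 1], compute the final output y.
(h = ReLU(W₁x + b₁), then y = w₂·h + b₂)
y = 1

Layer 1 pre-activation: z₁ = [-2, -4]
After ReLU: h = [0, 0]
Layer 2 output: y = -2×0 + -2×0 + 1 = 1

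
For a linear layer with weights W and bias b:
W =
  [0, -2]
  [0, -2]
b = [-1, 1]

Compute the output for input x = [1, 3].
y = [-7, -5]

Wx = [0×1 + -2×3, 0×1 + -2×3]
   = [-6, -6]
y = Wx + b = [-6 + -1, -6 + 1] = [-7, -5]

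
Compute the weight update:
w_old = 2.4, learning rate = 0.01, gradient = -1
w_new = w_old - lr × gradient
w_new = 2.41

w_new = w - η·∂L/∂w = 2.4 - 0.01×(-1) = 2.4 - (-0.01) = 2.41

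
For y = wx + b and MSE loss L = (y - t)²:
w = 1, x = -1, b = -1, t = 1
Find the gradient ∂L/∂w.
∂L/∂w = 6

y = wx + b = (1)(-1) + -1 = -2
∂L/∂y = 2(y - t) = 2(-2 - 1) = -6
∂y/∂w = x = -1
∂L/∂w = ∂L/∂y · ∂y/∂w = -6 × -1 = 6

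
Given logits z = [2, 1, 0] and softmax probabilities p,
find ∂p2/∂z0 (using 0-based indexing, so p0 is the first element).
∂p2/∂z0 = -0.05989

p = softmax(z) = [0.6652, 0.2447, 0.09003]
p2 = 0.09003, p0 = 0.6652

∂p2/∂z0 = -p2 × p0 = -0.09003 × 0.6652 = -0.05989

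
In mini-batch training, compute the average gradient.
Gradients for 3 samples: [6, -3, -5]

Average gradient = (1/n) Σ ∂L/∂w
Average gradient = -0.6667

Average = (1/3)(6 + -3 + -5) = -2/3 = -0.6667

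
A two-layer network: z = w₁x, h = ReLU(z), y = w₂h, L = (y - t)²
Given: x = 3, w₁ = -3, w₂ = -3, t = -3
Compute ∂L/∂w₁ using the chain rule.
∂L/∂w₁ = 0

Forward pass:
z = w₁x = -3×3 = -9
h = ReLU(-9) = 0
y = w₂h = -3×0 = 0

Backward pass:
∂L/∂y = 2(y - t) = 2(0 - -3) = 6
∂y/∂h = w₂ = -3
∂h/∂z = 0 (ReLU derivative)
∂z/∂w₁ = x = 3

∂L/∂w₁ = 6 × -3 × 0 × 3 = 0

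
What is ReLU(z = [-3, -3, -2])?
h = [0, 0, 0]

ReLU applied element-wise: max(0,-3)=0, max(0,-3)=0, max(0,-2)=0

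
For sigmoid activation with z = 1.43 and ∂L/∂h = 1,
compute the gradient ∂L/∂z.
∂L/∂z = 0.1558

σ(1.43) = 0.8069
σ'(1.43) = σ(1.43)(1 - σ(1.43)) = 0.8069 × 0.1931 = 0.1558
∂L/∂z = ∂L/∂h · σ'(z) = 1 × 0.1558 = 0.1558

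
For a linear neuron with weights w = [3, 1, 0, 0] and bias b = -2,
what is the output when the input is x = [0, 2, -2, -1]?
y = 0

y = (3)(0) + (1)(2) + (0)(-2) + (0)(-1) + -2 = 0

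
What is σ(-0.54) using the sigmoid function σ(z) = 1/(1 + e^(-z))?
0.3682

sigmoid(-0.54) = 1/(1 + e^(0.54)) = 1/(1 + 1.716) = 0.3682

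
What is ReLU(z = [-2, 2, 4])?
h = [0, 2, 4]

ReLU applied element-wise: max(0,-2)=0, max(0,2)=2, max(0,4)=4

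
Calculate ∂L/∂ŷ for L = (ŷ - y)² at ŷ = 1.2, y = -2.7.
∂L/∂ŷ = 7.8

∂L/∂ŷ = 2(ŷ - y) = 2(1.2 - -2.7) = 2(3.9) = 7.8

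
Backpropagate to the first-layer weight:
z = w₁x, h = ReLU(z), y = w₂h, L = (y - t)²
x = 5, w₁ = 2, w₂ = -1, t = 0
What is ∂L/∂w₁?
∂L/∂w₁ = 100

Forward pass:
z = w₁x = 2×5 = 10
h = ReLU(10) = 10
y = w₂h = -1×10 = -10

Backward pass:
∂L/∂y = 2(y - t) = 2(-10 - 0) = -20
∂y/∂h = w₂ = -1
∂h/∂z = 1 (ReLU derivative)
∂z/∂w₁ = x = 5

∂L/∂w₁ = -20 × -1 × 1 × 5 = 100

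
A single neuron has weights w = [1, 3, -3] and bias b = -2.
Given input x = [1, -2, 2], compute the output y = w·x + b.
y = -13

y = (1)(1) + (3)(-2) + (-3)(2) + -2 = -13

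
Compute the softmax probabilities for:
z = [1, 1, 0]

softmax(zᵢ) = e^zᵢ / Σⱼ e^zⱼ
p = [0.4223, 0.4223, 0.1554]

exp(z) = [2.718, 2.718, 1]
Sum = 6.437
p = [0.4223, 0.4223, 0.1554]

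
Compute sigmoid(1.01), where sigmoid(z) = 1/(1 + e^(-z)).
0.733

sigmoid(1.01) = 1/(1 + e^(-1.01)) = 1/(1 + 0.3642) = 0.733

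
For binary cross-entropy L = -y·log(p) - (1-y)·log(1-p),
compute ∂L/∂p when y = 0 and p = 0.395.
∂L/∂p = 1.653

∂L/∂p = -y/p + (1-y)/(1-p) = 0 + 1/0.605 = 1.653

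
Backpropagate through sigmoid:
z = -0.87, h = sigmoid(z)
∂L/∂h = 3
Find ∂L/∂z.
∂L/∂z = 0.6242

σ(-0.87) = 0.2953
σ'(-0.87) = σ(-0.87)(1 - σ(-0.87)) = 0.2953 × 0.7047 = 0.2081
∂L/∂z = ∂L/∂h · σ'(z) = 3 × 0.2081 = 0.6242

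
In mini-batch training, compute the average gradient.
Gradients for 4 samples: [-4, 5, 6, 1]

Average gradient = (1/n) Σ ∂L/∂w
Average gradient = 2

Average = (1/4)(-4 + 5 + 6 + 1) = 8/4 = 2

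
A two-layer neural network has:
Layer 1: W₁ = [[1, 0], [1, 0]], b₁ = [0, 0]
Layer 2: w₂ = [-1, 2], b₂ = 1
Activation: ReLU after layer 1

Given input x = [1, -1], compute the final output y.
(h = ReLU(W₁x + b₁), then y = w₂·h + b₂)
y = 2

Layer 1 pre-activation: z₁ = [1, 1]
After ReLU: h = [1, 1]
Layer 2 output: y = -1×1 + 2×1 + 1 = 2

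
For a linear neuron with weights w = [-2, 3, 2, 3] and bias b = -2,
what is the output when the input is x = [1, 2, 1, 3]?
y = 13

y = (-2)(1) + (3)(2) + (2)(1) + (3)(3) + -2 = 13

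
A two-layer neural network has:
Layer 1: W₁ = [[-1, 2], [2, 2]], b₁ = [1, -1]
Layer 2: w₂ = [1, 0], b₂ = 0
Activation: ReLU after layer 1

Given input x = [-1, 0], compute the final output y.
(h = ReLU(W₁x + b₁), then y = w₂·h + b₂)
y = 2

Layer 1 pre-activation: z₁ = [2, -3]
After ReLU: h = [2, 0]
Layer 2 output: y = 1×2 + 0×0 + 0 = 2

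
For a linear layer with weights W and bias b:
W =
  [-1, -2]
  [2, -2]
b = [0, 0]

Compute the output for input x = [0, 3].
y = [-6, -6]

Wx = [-1×0 + -2×3, 2×0 + -2×3]
   = [-6, -6]
y = Wx + b = [-6 + 0, -6 + 0] = [-6, -6]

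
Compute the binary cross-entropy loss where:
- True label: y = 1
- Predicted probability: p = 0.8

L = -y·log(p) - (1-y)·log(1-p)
L = 0.2231

L = -1·log(0.8) - 0·log(0.2) = -log(0.8) = 0.2231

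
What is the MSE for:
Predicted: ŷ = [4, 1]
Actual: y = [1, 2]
MSE = 5

MSE = (1/2)((4-1)² + (1-2)²) = (1/2)(9 + 1) = 5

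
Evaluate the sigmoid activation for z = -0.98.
0.2729

sigmoid(-0.98) = 1/(1 + e^(0.98)) = 1/(1 + 2.664) = 0.2729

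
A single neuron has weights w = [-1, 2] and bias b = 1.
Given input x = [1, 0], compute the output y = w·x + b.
y = 0

y = (-1)(1) + (2)(0) + 1 = 0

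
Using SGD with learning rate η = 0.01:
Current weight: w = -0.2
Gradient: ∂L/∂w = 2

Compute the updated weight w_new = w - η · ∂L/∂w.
w_new = -0.22

w_new = w - η·∂L/∂w = -0.2 - 0.01×(2) = -0.2 - (0.02) = -0.22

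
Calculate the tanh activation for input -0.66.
-0.5784

tanh(-0.66) = (e^(-0.66) - e^(0.66))/(e^(-0.66) + e^(0.66)) = -0.5784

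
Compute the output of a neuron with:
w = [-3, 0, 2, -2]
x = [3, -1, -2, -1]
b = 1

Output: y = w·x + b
y = -10

y = (-3)(3) + (0)(-1) + (2)(-2) + (-2)(-1) + 1 = -10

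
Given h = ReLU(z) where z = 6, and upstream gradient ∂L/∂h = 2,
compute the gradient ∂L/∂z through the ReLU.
∂L/∂z = 2

h = ReLU(6) = 6
Since z > 0: ∂h/∂z = 1
∂L/∂z = ∂L/∂h · ∂h/∂z = 2 × 1 = 2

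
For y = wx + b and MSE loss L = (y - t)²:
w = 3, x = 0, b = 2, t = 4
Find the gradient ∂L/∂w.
∂L/∂w = 0

y = wx + b = (3)(0) + 2 = 2
∂L/∂y = 2(y - t) = 2(2 - 4) = -4
∂y/∂w = x = 0
∂L/∂w = ∂L/∂y · ∂y/∂w = -4 × 0 = 0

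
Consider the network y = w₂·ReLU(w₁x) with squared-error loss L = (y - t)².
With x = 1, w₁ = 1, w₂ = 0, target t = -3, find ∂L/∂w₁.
∂L/∂w₁ = 0

Forward pass:
z = w₁x = 1×1 = 1
h = ReLU(1) = 1
y = w₂h = 0×1 = 0

Backward pass:
∂L/∂y = 2(y - t) = 2(0 - -3) = 6
∂y/∂h = w₂ = 0
∂h/∂z = 1 (ReLU derivative)
∂z/∂w₁ = x = 1

∂L/∂w₁ = 6 × 0 × 1 × 1 = 0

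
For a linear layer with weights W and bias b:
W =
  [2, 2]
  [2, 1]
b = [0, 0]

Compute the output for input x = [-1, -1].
y = [-4, -3]

Wx = [2×-1 + 2×-1, 2×-1 + 1×-1]
   = [-4, -3]
y = Wx + b = [-4 + 0, -3 + 0] = [-4, -3]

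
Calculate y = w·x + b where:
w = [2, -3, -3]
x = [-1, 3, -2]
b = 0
y = -5

y = (2)(-1) + (-3)(3) + (-3)(-2) + 0 = -5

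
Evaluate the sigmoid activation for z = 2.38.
0.9153

sigmoid(2.38) = 1/(1 + e^(-2.38)) = 1/(1 + 0.09255) = 0.9153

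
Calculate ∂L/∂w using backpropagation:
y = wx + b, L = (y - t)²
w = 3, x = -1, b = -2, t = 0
∂L/∂w = 10

y = wx + b = (3)(-1) + -2 = -5
∂L/∂y = 2(y - t) = 2(-5 - 0) = -10
∂y/∂w = x = -1
∂L/∂w = ∂L/∂y · ∂y/∂w = -10 × -1 = 10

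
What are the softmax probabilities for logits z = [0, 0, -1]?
p = [0.4223, 0.4223, 0.1554]

exp(z) = [1, 1, 0.3679]
Sum = 2.368
p = [0.4223, 0.4223, 0.1554]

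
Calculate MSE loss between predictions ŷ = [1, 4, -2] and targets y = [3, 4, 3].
MSE = 9.667

MSE = (1/3)((1-3)² + (4-4)² + (-2-3)²) = (1/3)(4 + 0 + 25) = 9.667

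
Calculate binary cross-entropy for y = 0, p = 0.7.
L = 1.204

L = -0·log(0.7) - 1·log(0.3) = -log(0.3) = 1.204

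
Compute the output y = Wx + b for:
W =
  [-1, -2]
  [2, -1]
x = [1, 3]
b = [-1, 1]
y = [-8, 0]

Wx = [-1×1 + -2×3, 2×1 + -1×3]
   = [-7, -1]
y = Wx + b = [-7 + -1, -1 + 1] = [-8, 0]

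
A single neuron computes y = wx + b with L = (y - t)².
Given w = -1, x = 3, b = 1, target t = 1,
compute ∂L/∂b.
∂L/∂b = -6

y = wx + b = (-1)(3) + 1 = -2
∂L/∂y = 2(y - t) = 2(-2 - 1) = -6
∂y/∂b = 1
∂L/∂b = ∂L/∂y · ∂y/∂b = -6 × 1 = -6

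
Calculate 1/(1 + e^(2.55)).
0.07243

sigmoid(-2.55) = 1/(1 + e^(2.55)) = 1/(1 + 12.81) = 0.07243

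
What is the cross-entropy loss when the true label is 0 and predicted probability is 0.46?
L = 0.6162

L = -0·log(0.46) - 1·log(0.54) = -log(0.54) = 0.6162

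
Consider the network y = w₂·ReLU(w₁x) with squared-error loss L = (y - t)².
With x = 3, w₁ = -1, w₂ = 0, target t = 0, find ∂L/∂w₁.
∂L/∂w₁ = 0

Forward pass:
z = w₁x = -1×3 = -3
h = ReLU(-3) = 0
y = w₂h = 0×0 = 0

Backward pass:
∂L/∂y = 2(y - t) = 2(0 - 0) = 0
∂y/∂h = w₂ = 0
∂h/∂z = 0 (ReLU derivative)
∂z/∂w₁ = x = 3

∂L/∂w₁ = 0 × 0 × 0 × 3 = 0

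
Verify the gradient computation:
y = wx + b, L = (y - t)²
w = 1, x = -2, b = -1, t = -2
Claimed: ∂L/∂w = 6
Incorrect

y = (1)(-2) + -1 = -3
∂L/∂y = 2(y - t) = 2(-3 - -2) = -2
∂y/∂w = x = -2
∂L/∂w = -2 × -2 = 4

Claimed value: 6
Incorrect: The correct gradient is 4.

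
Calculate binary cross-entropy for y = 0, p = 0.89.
L = 2.207

L = -0·log(0.89) - 1·log(0.11) = -log(0.11) = 2.207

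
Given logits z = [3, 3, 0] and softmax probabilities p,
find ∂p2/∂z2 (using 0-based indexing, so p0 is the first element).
∂p2/∂z2 = 0.0237

p = softmax(z) = [0.4879, 0.4879, 0.02429]
p2 = 0.02429

∂p2/∂z2 = p2(1 - p2) = 0.02429 × (1 - 0.02429) = 0.0237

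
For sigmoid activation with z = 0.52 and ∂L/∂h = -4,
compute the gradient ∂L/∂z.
∂L/∂z = -0.9353

σ(0.52) = 0.6271
σ'(0.52) = σ(0.52)(1 - σ(0.52)) = 0.6271 × 0.3729 = 0.2338
∂L/∂z = ∂L/∂h · σ'(z) = -4 × 0.2338 = -0.9353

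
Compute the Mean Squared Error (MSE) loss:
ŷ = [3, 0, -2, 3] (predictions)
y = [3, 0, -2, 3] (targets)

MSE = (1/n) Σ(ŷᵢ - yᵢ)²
MSE = 0

MSE = (1/4)((3-3)² + (0-0)² + (-2--2)² + (3-3)²) = (1/4)(0 + 0 + 0 + 0) = 0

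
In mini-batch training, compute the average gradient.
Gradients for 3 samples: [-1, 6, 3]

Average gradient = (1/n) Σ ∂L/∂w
Average gradient = 2.667

Average = (1/3)(-1 + 6 + 3) = 8/3 = 2.667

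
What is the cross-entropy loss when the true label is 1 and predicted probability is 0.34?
L = 1.079

L = -1·log(0.34) - 0·log(0.66) = -log(0.34) = 1.079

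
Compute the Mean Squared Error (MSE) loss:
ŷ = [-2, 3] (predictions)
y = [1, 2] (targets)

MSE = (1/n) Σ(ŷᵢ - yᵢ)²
MSE = 5

MSE = (1/2)((-2-1)² + (3-2)²) = (1/2)(9 + 1) = 5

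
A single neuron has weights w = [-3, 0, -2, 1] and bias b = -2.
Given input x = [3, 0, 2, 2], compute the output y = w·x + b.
y = -13

y = (-3)(3) + (0)(0) + (-2)(2) + (1)(2) + -2 = -13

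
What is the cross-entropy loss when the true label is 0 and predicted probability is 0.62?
L = 0.9676

L = -0·log(0.62) - 1·log(0.38) = -log(0.38) = 0.9676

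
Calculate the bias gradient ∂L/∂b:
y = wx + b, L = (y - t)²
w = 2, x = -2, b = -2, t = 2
∂L/∂b = -16

y = wx + b = (2)(-2) + -2 = -6
∂L/∂y = 2(y - t) = 2(-6 - 2) = -16
∂y/∂b = 1
∂L/∂b = ∂L/∂y · ∂y/∂b = -16 × 1 = -16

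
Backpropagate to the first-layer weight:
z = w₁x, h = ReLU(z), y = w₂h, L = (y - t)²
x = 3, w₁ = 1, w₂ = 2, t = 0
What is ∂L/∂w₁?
∂L/∂w₁ = 72

Forward pass:
z = w₁x = 1×3 = 3
h = ReLU(3) = 3
y = w₂h = 2×3 = 6

Backward pass:
∂L/∂y = 2(y - t) = 2(6 - 0) = 12
∂y/∂h = w₂ = 2
∂h/∂z = 1 (ReLU derivative)
∂z/∂w₁ = x = 3

∂L/∂w₁ = 12 × 2 × 1 × 3 = 72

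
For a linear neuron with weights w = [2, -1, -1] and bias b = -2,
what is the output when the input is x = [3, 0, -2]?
y = 6

y = (2)(3) + (-1)(0) + (-1)(-2) + -2 = 6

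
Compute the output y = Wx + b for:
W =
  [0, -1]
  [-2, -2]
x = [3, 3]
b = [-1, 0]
y = [-4, -12]

Wx = [0×3 + -1×3, -2×3 + -2×3]
   = [-3, -12]
y = Wx + b = [-3 + -1, -12 + 0] = [-4, -12]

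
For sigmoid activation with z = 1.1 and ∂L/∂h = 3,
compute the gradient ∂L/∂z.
∂L/∂z = 0.5621

σ(1.1) = 0.7503
σ'(1.1) = σ(1.1)(1 - σ(1.1)) = 0.7503 × 0.2497 = 0.1874
∂L/∂z = ∂L/∂h · σ'(z) = 3 × 0.1874 = 0.5621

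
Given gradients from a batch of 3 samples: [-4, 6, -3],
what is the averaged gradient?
Average gradient = -0.3333

Average = (1/3)(-4 + 6 + -3) = -1/3 = -0.3333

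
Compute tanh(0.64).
0.5649

tanh(0.64) = (e^(0.64) - e^(-0.64))/(e^(0.64) + e^(-0.64)) = 0.5649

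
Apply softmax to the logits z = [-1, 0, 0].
p = [0.1554, 0.4223, 0.4223]

exp(z) = [0.3679, 1, 1]
Sum = 2.368
p = [0.1554, 0.4223, 0.4223]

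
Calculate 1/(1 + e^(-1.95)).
0.8754

sigmoid(1.95) = 1/(1 + e^(-1.95)) = 1/(1 + 0.1423) = 0.8754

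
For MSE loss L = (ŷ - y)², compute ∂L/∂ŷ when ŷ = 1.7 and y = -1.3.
∂L/∂ŷ = 6.0

∂L/∂ŷ = 2(ŷ - y) = 2(1.7 - -1.3) = 2(3.0) = 6.0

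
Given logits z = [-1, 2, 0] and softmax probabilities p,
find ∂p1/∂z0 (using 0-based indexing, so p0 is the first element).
∂p1/∂z0 = -0.03545

p = softmax(z) = [0.04201, 0.8438, 0.1142]
p1 = 0.8438, p0 = 0.04201

∂p1/∂z0 = -p1 × p0 = -0.8438 × 0.04201 = -0.03545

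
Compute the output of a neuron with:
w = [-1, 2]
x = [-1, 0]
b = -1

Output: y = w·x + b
y = 0

y = (-1)(-1) + (2)(0) + -1 = 0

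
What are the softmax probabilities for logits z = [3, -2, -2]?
p = [0.9867, 0.0066, 0.0066]

exp(z) = [20.09, 0.1353, 0.1353]
Sum = 20.36
p = [0.9867, 0.0066, 0.0066]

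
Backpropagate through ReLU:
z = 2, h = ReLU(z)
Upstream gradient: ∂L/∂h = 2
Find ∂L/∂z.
∂L/∂z = 2

h = ReLU(2) = 2
Since z > 0: ∂h/∂z = 1
∂L/∂z = ∂L/∂h · ∂h/∂z = 2 × 1 = 2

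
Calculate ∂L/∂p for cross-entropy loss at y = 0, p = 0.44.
∂L/∂p = 1.786

∂L/∂p = -y/p + (1-y)/(1-p) = 0 + 1/0.56 = 1.786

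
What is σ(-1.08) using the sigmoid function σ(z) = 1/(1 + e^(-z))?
0.2535

sigmoid(-1.08) = 1/(1 + e^(1.08)) = 1/(1 + 2.945) = 0.2535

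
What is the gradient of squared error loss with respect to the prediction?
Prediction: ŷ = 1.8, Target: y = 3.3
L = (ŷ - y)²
∂L/∂ŷ = -3.0

∂L/∂ŷ = 2(ŷ - y) = 2(1.8 - 3.3) = 2(-1.5) = -3.0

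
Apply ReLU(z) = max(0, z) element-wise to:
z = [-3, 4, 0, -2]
h = [0, 4, 0, 0]

ReLU applied element-wise: max(0,-3)=0, max(0,4)=4, max(0,0)=0, max(0,-2)=0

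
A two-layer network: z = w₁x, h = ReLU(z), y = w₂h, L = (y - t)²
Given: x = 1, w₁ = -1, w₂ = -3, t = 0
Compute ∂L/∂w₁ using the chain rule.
∂L/∂w₁ = 0

Forward pass:
z = w₁x = -1×1 = -1
h = ReLU(-1) = 0
y = w₂h = -3×0 = 0

Backward pass:
∂L/∂y = 2(y - t) = 2(0 - 0) = 0
∂y/∂h = w₂ = -3
∂h/∂z = 0 (ReLU derivative)
∂z/∂w₁ = x = 1

∂L/∂w₁ = 0 × -3 × 0 × 1 = 0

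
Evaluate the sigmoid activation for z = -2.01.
0.1182

sigmoid(-2.01) = 1/(1 + e^(2.01)) = 1/(1 + 7.463) = 0.1182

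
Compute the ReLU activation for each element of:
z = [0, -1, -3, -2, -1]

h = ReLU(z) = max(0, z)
h = [0, 0, 0, 0, 0]

ReLU applied element-wise: max(0,0)=0, max(0,-1)=0, max(0,-3)=0, max(0,-2)=0, max(0,-1)=0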